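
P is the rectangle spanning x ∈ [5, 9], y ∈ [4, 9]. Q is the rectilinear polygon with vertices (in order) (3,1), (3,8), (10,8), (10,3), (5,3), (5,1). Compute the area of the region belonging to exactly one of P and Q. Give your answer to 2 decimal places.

27.00

|P| = 20, |Q| = 39, |P∩Q| = 16.
|P △ Q| = |P| + |Q| − 2·|P∩Q| = 20 + 39 − 32 = 27.00.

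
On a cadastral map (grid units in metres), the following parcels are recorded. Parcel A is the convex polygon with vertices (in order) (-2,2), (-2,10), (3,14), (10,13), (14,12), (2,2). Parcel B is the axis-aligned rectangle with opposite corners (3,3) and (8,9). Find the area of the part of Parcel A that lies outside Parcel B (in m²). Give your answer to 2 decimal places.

|Parcel A| = 112.5, |Parcel A∩Parcel B| = 20.4.
|Parcel A ∖ Parcel B| = |Parcel A| − |Parcel A∩Parcel B| = 112.5 − 20.4 = 92.10.

92.10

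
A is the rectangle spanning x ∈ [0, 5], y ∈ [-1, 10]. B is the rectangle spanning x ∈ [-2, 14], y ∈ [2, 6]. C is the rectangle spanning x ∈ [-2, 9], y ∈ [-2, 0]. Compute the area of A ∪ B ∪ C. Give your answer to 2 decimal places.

By inclusion–exclusion:
Individual areas: |A| = 55, |B| = 64, |C| = 22.
|A∩B|: x∈[0,5], y∈[2,6] → 5·4 = 20.
|A∩C|: x∈[0,5], y∈[-1,0] → 5·1 = 5.
|B∩C| = 0 (no overlap).
|A∩B∩C| = 0.
|A ∪ B ∪ C| = 141 − 25 + 0 = 116.00.

116.00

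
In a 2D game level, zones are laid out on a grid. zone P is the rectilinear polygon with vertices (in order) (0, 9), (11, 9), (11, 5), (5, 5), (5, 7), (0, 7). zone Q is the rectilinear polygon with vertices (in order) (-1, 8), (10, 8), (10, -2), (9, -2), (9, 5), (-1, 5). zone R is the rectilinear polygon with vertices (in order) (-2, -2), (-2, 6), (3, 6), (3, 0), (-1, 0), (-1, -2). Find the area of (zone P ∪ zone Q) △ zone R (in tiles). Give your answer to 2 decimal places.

|zone P ∪ zone Q| = 54.
|(zone P ∪ zone Q) ∩ zone R| = 4.
|(zone P ∪ zone Q) △ zone R| = 54 + 32 − 8 = 78.00.

78.00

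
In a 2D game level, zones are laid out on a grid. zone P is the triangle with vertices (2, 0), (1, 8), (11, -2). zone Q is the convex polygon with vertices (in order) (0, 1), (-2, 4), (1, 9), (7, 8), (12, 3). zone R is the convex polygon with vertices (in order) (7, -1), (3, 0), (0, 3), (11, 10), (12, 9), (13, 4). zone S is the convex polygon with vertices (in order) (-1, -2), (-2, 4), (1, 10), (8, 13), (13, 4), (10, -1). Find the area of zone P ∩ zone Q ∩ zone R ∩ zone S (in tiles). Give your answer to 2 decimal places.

The intersection is the polygon with vertices (1.837,1.306), (1.505,3.958), (3.667,5.333), (6.857,2.143).
By the shoelace formula its area is 12.44.

12.44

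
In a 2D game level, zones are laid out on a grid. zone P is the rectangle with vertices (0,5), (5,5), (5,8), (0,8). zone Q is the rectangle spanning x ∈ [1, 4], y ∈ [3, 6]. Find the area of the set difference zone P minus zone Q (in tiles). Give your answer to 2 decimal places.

12.00

|zone P∩zone Q|: x∈[1,4], y∈[5,6] → 3·1 = 3.
|zone P| = 15.
|zone P ∖ zone Q| = |zone P| − |zone P∩zone Q| = 15 − 3 = 12.00.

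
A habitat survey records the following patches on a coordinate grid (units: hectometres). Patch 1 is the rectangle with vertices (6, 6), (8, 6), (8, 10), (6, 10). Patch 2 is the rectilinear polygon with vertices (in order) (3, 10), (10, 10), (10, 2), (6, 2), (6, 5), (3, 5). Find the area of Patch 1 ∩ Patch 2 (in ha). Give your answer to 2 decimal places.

The intersection is the polygon with vertices (8,6), (6,6), (6,10), (8,10).
By the shoelace formula its area is 8.00.

8.00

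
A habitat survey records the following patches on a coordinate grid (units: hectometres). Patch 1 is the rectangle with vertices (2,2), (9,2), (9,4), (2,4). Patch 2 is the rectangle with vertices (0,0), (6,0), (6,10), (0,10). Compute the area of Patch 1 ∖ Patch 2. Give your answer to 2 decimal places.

|Patch 1∩Patch 2|: x∈[2,6], y∈[2,4] → 4·2 = 8.
|Patch 1| = 14.
|Patch 1 ∖ Patch 2| = |Patch 1| − |Patch 1∩Patch 2| = 14 − 8 = 6.00.

6.00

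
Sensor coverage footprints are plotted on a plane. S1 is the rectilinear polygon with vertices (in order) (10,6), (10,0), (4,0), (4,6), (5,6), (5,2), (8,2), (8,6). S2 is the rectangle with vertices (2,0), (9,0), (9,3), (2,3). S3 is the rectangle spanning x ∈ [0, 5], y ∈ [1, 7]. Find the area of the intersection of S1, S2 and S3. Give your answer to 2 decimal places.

The intersection is the polygon with vertices (4,3), (5,3), (5,2), (5,1), (4,1).
By the shoelace formula its area is 2.00.

2.00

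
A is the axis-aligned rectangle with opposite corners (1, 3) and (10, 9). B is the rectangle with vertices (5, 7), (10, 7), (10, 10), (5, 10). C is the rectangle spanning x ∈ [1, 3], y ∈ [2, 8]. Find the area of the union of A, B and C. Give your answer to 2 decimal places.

By inclusion–exclusion:
Individual areas: |A| = 54, |B| = 15, |C| = 12.
|A∩B|: x∈[5,10], y∈[7,9] → 5·2 = 10.
|A∩C|: x∈[1,3], y∈[3,8] → 2·5 = 10.
|B∩C| = 0 (no overlap).
|A∩B∩C| = 0.
|A ∪ B ∪ C| = 81 − 20 + 0 = 61.00.

61.00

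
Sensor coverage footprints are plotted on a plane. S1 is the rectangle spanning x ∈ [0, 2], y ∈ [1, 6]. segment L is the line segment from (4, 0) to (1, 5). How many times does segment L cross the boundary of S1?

1

The segment meets the boundary at (2,3.333).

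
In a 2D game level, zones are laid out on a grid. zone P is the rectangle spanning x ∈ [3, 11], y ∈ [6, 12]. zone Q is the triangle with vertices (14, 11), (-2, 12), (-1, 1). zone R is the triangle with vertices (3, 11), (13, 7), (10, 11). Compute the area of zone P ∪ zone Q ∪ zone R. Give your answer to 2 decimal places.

By inclusion–exclusion:
Individual areas: |zone P| = 48, |zone Q| = 87.5, |zone R| = 14.
|zone P∩zone Q| = 36.75.
|zone P∩zone R| = 12.1333.
|zone Q∩zone R| = 11.5694.
|zone P∩zone Q∩zone R| = 11.4583.
|zone P ∪ zone Q ∪ zone R| = 149.5 − 60.4528 + 11.4583 = 100.51.

100.51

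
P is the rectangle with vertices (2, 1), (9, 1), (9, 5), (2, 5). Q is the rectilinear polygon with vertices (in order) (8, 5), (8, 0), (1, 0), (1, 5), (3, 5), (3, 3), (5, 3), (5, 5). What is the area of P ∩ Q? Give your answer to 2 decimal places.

The intersection is the polygon with vertices (8,5), (8,1), (2,1), (2,5), (3,5), (3,3), (5,3), (5,5).
By the shoelace formula its area is 20.00.

20.00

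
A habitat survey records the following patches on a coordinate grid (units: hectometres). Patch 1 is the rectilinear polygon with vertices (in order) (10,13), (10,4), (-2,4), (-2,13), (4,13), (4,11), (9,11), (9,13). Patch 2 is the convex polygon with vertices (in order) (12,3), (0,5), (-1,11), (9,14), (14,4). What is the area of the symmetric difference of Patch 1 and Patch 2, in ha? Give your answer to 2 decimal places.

54.00

|Patch 1| = 98, |Patch 2| = 107, |Patch 1∩Patch 2| = 75.5.
|Patch 1 △ Patch 2| = |Patch 1| + |Patch 2| − 2·|Patch 1∩Patch 2| = 98 + 107 − 151 = 54.00.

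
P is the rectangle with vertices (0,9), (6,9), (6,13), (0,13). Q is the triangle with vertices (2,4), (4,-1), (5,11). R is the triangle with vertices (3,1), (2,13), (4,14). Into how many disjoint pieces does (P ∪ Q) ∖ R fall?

(P ∪ Q) ∖ R splits into 3 disjoint pieces (area 8.6667, area 18.9907, area 1.4376).

3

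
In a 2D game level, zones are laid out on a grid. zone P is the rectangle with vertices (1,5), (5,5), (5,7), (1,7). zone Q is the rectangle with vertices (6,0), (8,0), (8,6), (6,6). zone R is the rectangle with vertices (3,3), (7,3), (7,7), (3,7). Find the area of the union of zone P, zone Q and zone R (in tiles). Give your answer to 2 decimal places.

29.00

By inclusion–exclusion:
Individual areas: |zone P| = 8, |zone Q| = 12, |zone R| = 16.
|zone P∩zone Q| = 0 (no overlap).
|zone P∩zone R|: x∈[3,5], y∈[5,7] → 2·2 = 4.
|zone Q∩zone R|: x∈[6,7], y∈[3,6] → 1·3 = 3.
|zone P∩zone Q∩zone R| = 0.
|zone P ∪ zone Q ∪ zone R| = 36 − 7 + 0 = 29.00.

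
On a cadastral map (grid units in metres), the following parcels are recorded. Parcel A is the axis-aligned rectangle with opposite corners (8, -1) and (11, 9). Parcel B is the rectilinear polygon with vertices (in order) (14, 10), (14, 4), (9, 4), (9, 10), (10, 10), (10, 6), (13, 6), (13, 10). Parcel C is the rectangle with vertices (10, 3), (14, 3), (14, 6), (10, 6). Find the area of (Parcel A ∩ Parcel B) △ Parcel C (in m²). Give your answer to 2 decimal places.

15.00

|Parcel A ∩ Parcel B| = 7.
|(Parcel A ∩ Parcel B) ∩ Parcel C| = 2.
|(Parcel A ∩ Parcel B) △ Parcel C| = 7 + 12 − 4 = 15.00.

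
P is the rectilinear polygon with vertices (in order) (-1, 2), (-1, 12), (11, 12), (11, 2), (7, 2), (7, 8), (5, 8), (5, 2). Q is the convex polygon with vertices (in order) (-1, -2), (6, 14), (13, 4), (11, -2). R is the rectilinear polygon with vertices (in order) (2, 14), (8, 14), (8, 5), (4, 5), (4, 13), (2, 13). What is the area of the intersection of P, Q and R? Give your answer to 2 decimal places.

20.30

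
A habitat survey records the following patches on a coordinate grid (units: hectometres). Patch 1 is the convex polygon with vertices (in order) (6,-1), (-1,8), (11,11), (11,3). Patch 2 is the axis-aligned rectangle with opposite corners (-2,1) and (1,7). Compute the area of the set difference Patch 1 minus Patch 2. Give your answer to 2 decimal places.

83.54

|Patch 1| = 84.5, |Patch 1∩Patch 2| = 0.9603.
|Patch 1 ∖ Patch 2| = |Patch 1| − |Patch 1∩Patch 2| = 84.5 − 0.9603 = 83.54.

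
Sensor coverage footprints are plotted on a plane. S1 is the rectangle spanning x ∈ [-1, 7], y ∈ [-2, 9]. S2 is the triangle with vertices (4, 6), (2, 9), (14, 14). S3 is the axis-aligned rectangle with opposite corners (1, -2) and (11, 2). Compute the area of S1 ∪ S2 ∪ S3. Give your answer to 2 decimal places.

118.60

By inclusion–exclusion:
Individual areas: |S1| = 88, |S2| = 23, |S3| = 40.
|S1∩S2| = 8.4.
|S1∩S3|: x∈[1,7], y∈[-2,2] → 6·4 = 24.
|S2∩S3| = 0.
|S1∩S2∩S3| = 0.
|S1 ∪ S2 ∪ S3| = 151 − 32.4 + 0 = 118.60.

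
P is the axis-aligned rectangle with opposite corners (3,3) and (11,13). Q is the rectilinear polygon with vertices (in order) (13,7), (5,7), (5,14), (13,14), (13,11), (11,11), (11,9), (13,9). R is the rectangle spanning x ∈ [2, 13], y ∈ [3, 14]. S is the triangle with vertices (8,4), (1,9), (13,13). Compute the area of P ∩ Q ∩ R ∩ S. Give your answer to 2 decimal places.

The intersection is the polygon with vertices (5,10.333), (11,12.333), (11,11), (11,9.4), (9.667,7), (5,7).
By the shoelace formula its area is 24.40.

24.40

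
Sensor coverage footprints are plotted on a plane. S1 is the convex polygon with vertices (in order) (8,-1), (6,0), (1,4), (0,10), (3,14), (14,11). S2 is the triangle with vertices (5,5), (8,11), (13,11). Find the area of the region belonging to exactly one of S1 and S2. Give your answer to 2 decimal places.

|S1| = 127.5, |S2| = 15, |S1∩S2| = 15.
|S1 △ S2| = |S1| + |S2| − 2·|S1∩S2| = 127.5 + 15 − 30 = 112.50.

112.50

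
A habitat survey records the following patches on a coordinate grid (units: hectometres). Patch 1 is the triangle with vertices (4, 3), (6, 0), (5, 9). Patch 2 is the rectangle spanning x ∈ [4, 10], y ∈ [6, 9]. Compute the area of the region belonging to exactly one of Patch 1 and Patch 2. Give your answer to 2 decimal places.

23.00

|Patch 1| = 7.5, |Patch 2| = 18, |Patch 1∩Patch 2| = 1.25.
|Patch 1 △ Patch 2| = |Patch 1| + |Patch 2| − 2·|Patch 1∩Patch 2| = 7.5 + 18 − 2.5 = 23.00.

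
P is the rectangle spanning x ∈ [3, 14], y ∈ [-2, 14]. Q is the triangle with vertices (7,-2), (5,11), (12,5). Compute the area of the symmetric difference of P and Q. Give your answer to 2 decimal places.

136.50

|P| = 176, |Q| = 39.5, |P∩Q| = 39.5.
|P △ Q| = |P| + |Q| − 2·|P∩Q| = 176 + 39.5 − 79 = 136.50.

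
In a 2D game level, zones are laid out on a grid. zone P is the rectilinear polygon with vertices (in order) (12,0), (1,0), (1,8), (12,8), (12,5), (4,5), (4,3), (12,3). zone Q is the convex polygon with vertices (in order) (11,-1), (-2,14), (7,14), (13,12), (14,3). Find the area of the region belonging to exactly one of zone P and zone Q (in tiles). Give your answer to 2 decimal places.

132.08

|zone P| = 72, |zone Q| = 124, |zone P∩zone Q| = 31.9583.
|zone P △ zone Q| = |zone P| + |zone Q| − 2·|zone P∩zone Q| = 72 + 124 − 63.9167 = 132.08.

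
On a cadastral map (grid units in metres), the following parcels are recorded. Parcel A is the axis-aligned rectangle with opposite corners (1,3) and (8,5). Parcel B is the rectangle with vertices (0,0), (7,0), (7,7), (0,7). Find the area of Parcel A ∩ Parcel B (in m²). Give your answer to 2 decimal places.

12.00

|Parcel A∩Parcel B|: x∈[1,7], y∈[3,5] → 6·2 = 12.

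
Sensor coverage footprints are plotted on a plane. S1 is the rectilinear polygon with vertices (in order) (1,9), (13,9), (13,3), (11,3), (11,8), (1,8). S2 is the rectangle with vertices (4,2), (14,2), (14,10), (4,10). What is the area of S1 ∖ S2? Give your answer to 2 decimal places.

|S1| = 22, |S1∩S2| = 19.
|S1 ∖ S2| = |S1| − |S1∩S2| = 22 − 19 = 3.00.

3.00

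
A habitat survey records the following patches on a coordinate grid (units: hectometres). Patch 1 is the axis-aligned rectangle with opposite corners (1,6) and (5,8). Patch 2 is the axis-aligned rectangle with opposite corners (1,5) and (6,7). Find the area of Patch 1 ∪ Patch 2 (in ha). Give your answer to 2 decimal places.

14.00

By inclusion–exclusion:
Individual areas: |Patch 1| = 8, |Patch 2| = 10.
|Patch 1∩Patch 2|: x∈[1,5], y∈[6,7] → 4·1 = 4.
|Patch 1 ∪ Patch 2| = 18 − 4 = 14.00.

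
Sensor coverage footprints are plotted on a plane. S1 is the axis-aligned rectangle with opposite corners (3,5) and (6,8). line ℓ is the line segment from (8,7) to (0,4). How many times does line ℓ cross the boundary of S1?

The segment meets the boundary at (3,5.125), (6,6.25).

2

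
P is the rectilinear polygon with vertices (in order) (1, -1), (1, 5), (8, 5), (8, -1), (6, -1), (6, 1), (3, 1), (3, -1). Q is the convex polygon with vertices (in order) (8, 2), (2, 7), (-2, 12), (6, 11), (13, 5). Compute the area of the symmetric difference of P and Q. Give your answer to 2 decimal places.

90.70

|P| = 36, |Q| = 65.5, |P∩Q| = 5.4.
|P △ Q| = |P| + |Q| − 2·|P∩Q| = 36 + 65.5 − 10.8 = 90.70.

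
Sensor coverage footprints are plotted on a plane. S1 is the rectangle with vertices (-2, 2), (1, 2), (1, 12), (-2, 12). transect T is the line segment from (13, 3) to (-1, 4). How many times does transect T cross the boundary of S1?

1

The segment meets the boundary at (1,3.857).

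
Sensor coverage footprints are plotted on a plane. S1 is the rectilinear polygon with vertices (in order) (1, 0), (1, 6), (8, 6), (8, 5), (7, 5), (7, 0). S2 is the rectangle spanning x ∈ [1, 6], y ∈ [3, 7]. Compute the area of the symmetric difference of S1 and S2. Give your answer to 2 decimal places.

|S1| = 37, |S2| = 20, |S1∩S2| = 15.
|S1 △ S2| = |S1| + |S2| − 2·|S1∩S2| = 37 + 20 − 30 = 27.00.

27.00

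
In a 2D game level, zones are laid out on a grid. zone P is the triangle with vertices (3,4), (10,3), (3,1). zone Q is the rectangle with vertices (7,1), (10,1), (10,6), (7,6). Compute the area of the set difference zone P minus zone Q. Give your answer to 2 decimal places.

8.57

|zone P| = 10.5, |zone P∩zone Q| = 1.9286.
|zone P ∖ zone Q| = |zone P| − |zone P∩zone Q| = 10.5 − 1.9286 = 8.57.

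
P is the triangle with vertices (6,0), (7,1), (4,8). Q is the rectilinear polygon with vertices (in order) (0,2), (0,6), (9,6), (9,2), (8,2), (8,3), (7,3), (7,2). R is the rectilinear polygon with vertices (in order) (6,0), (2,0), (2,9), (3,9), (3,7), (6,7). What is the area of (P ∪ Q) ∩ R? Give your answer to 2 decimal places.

|P ∪ Q| = 37.1429.
|(P ∪ Q) ∩ R| = 16.77.

16.77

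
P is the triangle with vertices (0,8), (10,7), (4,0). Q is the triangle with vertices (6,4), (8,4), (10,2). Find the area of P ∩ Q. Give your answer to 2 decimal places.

The intersection is the polygon with vertices (7,3.5), (6,4), (7.429,4).
By the shoelace formula its area is 0.36.

0.36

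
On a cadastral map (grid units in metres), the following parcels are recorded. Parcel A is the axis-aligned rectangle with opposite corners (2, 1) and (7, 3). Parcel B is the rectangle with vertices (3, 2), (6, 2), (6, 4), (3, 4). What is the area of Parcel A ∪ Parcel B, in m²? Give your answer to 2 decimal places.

13.00

By inclusion–exclusion:
Individual areas: |Parcel A| = 10, |Parcel B| = 6.
|Parcel A∩Parcel B|: x∈[3,6], y∈[2,3] → 3·1 = 3.
|Parcel A ∪ Parcel B| = 16 − 3 = 13.00.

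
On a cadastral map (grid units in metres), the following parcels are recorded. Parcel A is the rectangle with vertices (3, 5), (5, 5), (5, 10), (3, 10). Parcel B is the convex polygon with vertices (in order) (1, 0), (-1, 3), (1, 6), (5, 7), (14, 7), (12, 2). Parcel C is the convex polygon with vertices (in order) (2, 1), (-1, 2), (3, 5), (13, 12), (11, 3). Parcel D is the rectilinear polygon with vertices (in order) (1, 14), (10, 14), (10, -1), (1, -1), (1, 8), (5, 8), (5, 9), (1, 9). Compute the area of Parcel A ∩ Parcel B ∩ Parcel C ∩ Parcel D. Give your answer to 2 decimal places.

1.40

The intersection is the polygon with vertices (5,6.4), (5,5), (3,5).
By the shoelace formula its area is 1.40.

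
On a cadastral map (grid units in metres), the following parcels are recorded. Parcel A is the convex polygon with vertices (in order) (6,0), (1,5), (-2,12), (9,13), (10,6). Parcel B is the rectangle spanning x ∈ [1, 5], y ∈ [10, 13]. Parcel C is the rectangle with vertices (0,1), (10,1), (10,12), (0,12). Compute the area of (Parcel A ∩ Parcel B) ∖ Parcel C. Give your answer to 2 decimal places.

1.82

|Parcel A ∩ Parcel B| = 9.8182.
|(Parcel A ∩ Parcel B) ∩ Parcel C| = 8.
|(Parcel A ∩ Parcel B) ∖ Parcel C| = 9.8182 − 8 = 1.82.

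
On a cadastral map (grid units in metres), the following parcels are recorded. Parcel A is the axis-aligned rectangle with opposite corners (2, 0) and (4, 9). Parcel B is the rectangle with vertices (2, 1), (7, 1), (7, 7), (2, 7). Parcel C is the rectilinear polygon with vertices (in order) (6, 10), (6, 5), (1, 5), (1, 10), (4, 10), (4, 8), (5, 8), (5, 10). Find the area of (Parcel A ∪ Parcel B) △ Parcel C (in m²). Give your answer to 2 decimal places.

35.00

|Parcel A ∪ Parcel B| = 36.
|(Parcel A ∪ Parcel B) ∩ Parcel C| = 12.
|(Parcel A ∪ Parcel B) △ Parcel C| = 36 + 23 − 24 = 35.00.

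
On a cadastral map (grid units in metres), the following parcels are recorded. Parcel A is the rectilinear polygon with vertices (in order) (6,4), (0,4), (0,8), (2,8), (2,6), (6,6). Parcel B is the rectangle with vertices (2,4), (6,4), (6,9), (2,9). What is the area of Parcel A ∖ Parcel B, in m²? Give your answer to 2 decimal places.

8.00

|Parcel A| = 16, |Parcel A∩Parcel B| = 8.
|Parcel A ∖ Parcel B| = |Parcel A| − |Parcel A∩Parcel B| = 16 − 8 = 8.00.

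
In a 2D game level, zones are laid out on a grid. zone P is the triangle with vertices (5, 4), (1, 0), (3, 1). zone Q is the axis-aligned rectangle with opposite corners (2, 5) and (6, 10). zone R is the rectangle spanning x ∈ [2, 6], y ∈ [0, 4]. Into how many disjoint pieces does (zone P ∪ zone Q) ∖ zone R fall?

(zone P ∪ zone Q) ∖ zone R splits into 2 disjoint pieces (area 0.25, area 20).

2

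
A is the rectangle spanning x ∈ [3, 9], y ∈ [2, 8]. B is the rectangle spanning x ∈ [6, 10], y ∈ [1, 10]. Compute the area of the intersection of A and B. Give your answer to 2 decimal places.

18.00

|A∩B|: x∈[6,9], y∈[2,8] → 3·6 = 18.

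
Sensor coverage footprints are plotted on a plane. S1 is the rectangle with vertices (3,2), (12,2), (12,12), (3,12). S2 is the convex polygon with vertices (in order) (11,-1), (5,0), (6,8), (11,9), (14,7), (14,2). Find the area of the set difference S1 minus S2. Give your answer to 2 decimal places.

48.58

|S1| = 90, |S1∩S2| = 41.4167.
|S1 ∖ S2| = |S1| − |S1∩S2| = 90 − 41.4167 = 48.58.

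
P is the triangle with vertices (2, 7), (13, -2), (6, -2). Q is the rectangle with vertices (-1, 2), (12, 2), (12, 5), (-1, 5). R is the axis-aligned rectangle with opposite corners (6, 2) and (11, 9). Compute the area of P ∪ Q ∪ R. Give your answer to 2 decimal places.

82.33

By inclusion–exclusion:
Individual areas: |P| = 31.5, |Q| = 39, |R| = 35.
|P∩Q| = 8.1667.
|P∩R| = 1.8232.
|Q∩R|: x∈[6,11], y∈[2,5] → 5·3 = 15.
|P∩Q∩R| = 1.8232.
|P ∪ Q ∪ R| = 105.5 − 24.9899 + 1.8232 = 82.33.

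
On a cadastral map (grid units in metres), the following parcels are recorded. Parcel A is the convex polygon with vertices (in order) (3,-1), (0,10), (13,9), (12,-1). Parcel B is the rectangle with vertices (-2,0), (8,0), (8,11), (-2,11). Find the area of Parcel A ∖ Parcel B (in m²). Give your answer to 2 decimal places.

51.10

|Parcel A| = 115, |Parcel A∩Parcel B| = 63.9021.
|Parcel A ∖ Parcel B| = |Parcel A| − |Parcel A∩Parcel B| = 115 − 63.9021 = 51.10.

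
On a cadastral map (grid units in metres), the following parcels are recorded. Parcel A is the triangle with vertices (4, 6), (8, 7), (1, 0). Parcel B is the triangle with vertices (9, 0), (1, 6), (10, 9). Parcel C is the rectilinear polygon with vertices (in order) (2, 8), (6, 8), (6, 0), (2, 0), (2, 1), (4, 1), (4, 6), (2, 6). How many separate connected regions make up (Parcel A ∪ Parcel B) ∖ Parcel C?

(Parcel A ∪ Parcel B) ∖ Parcel C splits into 2 disjoint pieces (area 7.1212, area 25.4583).

2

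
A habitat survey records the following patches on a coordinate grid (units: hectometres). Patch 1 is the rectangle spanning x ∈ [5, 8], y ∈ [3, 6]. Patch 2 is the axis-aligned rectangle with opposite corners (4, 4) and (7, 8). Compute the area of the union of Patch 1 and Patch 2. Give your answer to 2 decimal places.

17.00

By inclusion–exclusion:
Individual areas: |Patch 1| = 9, |Patch 2| = 12.
|Patch 1∩Patch 2|: x∈[5,7], y∈[4,6] → 2·2 = 4.
|Patch 1 ∪ Patch 2| = 21 − 4 = 17.00.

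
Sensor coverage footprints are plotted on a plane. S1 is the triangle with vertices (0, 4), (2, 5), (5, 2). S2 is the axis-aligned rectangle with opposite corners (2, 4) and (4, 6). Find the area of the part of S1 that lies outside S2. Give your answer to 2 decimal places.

4.00

|S1| = 4.5, |S1∩S2| = 0.5.
|S1 ∖ S2| = |S1| − |S1∩S2| = 4.5 − 0.5 = 4.00.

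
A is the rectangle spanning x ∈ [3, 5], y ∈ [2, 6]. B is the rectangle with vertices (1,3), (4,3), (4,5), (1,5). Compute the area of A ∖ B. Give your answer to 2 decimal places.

|A∩B|: x∈[3,4], y∈[3,5] → 1·2 = 2.
|A| = 8.
|A ∖ B| = |A| − |A∩B| = 8 − 2 = 6.00.

6.00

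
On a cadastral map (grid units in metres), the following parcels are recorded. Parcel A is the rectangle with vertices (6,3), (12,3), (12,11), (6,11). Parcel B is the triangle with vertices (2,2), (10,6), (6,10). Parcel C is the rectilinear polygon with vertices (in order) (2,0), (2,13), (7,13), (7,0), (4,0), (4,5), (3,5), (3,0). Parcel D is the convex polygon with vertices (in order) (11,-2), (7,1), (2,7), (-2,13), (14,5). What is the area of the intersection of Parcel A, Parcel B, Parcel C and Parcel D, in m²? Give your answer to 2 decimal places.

The intersection is the polygon with vertices (7,4.5), (6,4), (6,9), (7,8.5).
By the shoelace formula its area is 4.50.

4.50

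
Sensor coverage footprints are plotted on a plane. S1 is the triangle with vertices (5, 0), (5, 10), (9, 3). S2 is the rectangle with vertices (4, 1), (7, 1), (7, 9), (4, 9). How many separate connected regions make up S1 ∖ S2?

S1 ∖ S2 splits into 3 disjoint pieces (area 0.6667, area 0.2857, area 5).

3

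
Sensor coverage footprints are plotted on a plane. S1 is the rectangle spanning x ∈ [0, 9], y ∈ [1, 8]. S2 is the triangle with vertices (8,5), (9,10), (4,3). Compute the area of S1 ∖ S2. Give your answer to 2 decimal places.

55.03

|S1| = 63, |S1∩S2| = 7.9714.
|S1 ∖ S2| = |S1| − |S1∩S2| = 63 − 7.9714 = 55.03.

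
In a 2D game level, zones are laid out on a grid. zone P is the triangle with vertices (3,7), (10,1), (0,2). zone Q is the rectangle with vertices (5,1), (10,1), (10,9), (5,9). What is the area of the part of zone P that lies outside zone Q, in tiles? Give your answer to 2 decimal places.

|zone P| = 26.5, |zone P∩zone Q| = 9.4643.
|zone P ∖ zone Q| = |zone P| − |zone P∩zone Q| = 26.5 − 9.4643 = 17.04.

17.04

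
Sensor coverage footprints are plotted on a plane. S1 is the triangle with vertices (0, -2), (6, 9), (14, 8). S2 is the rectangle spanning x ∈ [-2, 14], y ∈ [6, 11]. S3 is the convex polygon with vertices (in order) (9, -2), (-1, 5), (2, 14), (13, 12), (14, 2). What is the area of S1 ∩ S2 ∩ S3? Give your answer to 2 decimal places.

19.51

The intersection is the polygon with vertices (13.392,8.076), (13.44,7.6), (11.2,6), (4.364,6), (6,9).
By the shoelace formula its area is 19.51.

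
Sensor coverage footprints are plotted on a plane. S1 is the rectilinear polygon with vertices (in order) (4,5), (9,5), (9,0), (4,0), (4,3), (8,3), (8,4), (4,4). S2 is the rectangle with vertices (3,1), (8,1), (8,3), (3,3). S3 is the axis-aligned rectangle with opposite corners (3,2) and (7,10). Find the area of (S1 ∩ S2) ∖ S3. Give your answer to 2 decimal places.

|S1 ∩ S2| = 8.
|(S1 ∩ S2) ∩ S3| = 3.
|(S1 ∩ S2) ∖ S3| = 8 − 3 = 5.00.

5.00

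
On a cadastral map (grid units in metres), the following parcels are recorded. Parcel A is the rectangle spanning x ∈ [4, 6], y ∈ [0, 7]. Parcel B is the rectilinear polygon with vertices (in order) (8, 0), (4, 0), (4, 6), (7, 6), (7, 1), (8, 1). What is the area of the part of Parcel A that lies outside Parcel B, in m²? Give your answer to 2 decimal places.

|Parcel A| = 14, |Parcel A∩Parcel B| = 12.
|Parcel A ∖ Parcel B| = |Parcel A| − |Parcel A∩Parcel B| = 14 − 12 = 2.00.

2.00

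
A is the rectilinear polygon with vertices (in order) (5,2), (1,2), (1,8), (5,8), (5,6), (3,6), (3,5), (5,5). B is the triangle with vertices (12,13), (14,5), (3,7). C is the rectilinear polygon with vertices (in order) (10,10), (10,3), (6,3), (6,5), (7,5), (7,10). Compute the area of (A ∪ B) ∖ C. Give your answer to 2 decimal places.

50.47

|A ∪ B| = 62.3864.
|(A ∪ B) ∩ C| = 11.9167.
|(A ∪ B) ∖ C| = 62.3864 − 11.9167 = 50.47.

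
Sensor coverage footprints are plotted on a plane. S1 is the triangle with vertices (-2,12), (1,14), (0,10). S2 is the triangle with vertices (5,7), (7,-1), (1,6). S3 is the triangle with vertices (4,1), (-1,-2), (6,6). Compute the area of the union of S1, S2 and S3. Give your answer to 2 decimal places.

By inclusion–exclusion:
Individual areas: |S1| = 5, |S2| = 17, |S3| = 9.5.
|S1∩S2| = 0.
|S1∩S3| = 0.
|S2∩S3| = 2.544.
|S1∩S2∩S3| = 0.
|S1 ∪ S2 ∪ S3| = 31.5 − 2.544 + 0 = 28.96.

28.96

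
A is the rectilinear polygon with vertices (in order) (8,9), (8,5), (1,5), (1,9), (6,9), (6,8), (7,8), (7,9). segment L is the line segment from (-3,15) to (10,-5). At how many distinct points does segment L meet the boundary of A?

The segment meets the boundary at (3.5,5), (1,8.846).

2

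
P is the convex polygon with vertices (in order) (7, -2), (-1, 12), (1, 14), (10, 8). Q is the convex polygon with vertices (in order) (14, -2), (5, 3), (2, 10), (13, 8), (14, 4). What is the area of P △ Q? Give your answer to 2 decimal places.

79.92

|P| = 76, |Q| = 81, |P∩Q| = 38.5417.
|P △ Q| = |P| + |Q| − 2·|P∩Q| = 76 + 81 − 77.0833 = 79.92.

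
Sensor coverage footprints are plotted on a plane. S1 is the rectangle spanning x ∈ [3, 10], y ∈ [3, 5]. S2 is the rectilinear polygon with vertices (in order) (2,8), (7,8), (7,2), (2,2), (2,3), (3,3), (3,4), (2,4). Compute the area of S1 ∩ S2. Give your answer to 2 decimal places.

8.00

The intersection is the polygon with vertices (3,5), (7,5), (7,3), (3,3), (3,4).
By the shoelace formula its area is 8.00.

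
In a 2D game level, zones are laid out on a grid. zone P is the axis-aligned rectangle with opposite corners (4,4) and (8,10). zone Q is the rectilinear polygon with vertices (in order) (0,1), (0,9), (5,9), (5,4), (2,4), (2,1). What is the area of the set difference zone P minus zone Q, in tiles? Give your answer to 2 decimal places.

19.00

|zone P| = 24, |zone P∩zone Q| = 5.
|zone P ∖ zone Q| = |zone P| − |zone P∩zone Q| = 24 − 5 = 19.00.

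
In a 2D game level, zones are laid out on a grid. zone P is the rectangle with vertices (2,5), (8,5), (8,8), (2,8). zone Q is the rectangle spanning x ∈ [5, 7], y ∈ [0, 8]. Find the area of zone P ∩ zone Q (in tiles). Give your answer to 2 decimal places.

|zone P∩zone Q|: x∈[5,7], y∈[5,8] → 2·3 = 6.

6.00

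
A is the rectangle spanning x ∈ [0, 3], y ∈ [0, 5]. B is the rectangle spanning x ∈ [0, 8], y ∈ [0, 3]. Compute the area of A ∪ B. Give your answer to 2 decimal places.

By inclusion–exclusion:
Individual areas: |A| = 15, |B| = 24.
|A∩B|: x∈[0,3], y∈[0,3] → 3·3 = 9.
|A ∪ B| = 39 − 9 = 30.00.

30.00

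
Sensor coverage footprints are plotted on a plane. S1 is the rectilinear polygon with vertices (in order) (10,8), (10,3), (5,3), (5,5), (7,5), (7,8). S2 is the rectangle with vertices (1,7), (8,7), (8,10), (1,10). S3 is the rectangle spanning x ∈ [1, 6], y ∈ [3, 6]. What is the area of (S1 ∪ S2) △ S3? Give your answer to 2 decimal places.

50.00

|S1 ∪ S2| = 39.
|(S1 ∪ S2) ∩ S3| = 2.
|(S1 ∪ S2) △ S3| = 39 + 15 − 4 = 50.00.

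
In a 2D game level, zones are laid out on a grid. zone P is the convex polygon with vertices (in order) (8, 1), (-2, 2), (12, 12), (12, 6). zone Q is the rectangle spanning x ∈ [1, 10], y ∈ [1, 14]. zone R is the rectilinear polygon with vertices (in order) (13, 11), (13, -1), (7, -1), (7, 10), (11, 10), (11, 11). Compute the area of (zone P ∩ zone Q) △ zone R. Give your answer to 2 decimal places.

|zone P ∩ zone Q| = 52.2643.
|(zone P ∩ zone Q) ∩ zone R| = 22.7214.
|(zone P ∩ zone Q) △ zone R| = 52.2643 + 68 − 45.4429 = 74.82.

74.82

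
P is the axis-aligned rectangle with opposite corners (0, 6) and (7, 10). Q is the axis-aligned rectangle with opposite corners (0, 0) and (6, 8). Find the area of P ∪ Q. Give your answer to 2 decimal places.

64.00

By inclusion–exclusion:
Individual areas: |P| = 28, |Q| = 48.
|P∩Q|: x∈[0,6], y∈[6,8] → 6·2 = 12.
|P ∪ Q| = 76 − 12 = 64.00.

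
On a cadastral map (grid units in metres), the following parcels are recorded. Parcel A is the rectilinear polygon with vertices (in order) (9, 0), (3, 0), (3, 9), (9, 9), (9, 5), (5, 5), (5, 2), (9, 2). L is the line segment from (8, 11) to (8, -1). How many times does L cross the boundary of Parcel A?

The segment meets the boundary at (8,2), (8,0), (8,5), (8,9).

4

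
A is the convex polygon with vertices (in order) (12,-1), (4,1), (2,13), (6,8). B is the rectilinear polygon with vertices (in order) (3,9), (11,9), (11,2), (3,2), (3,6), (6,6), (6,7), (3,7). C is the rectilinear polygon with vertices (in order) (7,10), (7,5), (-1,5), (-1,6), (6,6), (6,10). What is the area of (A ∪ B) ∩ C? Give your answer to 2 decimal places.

The region (A ∪ B) ∩ C is the polygon with vertices (3,6), (3.167,6), (6,6), (6,9), (7,9), (7,5), (3,5).
By the shoelace formula its area is 7.00.

7.00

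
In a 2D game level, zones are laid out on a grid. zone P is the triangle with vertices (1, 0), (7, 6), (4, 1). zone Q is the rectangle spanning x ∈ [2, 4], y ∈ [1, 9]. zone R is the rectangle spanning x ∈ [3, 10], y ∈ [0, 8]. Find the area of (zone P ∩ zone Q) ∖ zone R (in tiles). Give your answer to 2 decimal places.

|zone P ∩ zone Q| = 2.
|(zone P ∩ zone Q) ∩ zone R| = 1.5.
|(zone P ∩ zone Q) ∖ zone R| = 2 − 1.5 = 0.50.

0.50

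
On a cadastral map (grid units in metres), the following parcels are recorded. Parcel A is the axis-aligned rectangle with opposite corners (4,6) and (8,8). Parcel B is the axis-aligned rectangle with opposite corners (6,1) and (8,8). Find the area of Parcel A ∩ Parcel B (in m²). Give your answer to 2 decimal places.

4.00

|Parcel A∩Parcel B|: x∈[6,8], y∈[6,8] → 2·2 = 4.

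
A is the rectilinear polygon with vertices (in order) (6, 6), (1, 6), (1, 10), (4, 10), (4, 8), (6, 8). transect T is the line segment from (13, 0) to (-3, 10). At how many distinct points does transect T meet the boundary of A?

The segment meets the boundary at (1,7.5), (3.4,6).

2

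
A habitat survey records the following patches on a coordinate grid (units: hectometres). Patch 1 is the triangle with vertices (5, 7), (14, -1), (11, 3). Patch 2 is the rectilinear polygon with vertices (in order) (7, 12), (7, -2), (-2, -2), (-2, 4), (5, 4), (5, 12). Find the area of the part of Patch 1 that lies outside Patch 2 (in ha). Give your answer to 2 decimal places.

|Patch 1| = 6, |Patch 1∩Patch 2| = 0.4444.
|Patch 1 ∖ Patch 2| = |Patch 1| − |Patch 1∩Patch 2| = 6 − 0.4444 = 5.56.

5.56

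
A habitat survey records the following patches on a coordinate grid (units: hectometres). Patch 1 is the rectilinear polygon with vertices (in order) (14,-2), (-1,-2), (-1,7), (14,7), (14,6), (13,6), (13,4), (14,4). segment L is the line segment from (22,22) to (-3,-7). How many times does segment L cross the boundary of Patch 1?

2

The segment meets the boundary at (1.31,-2), (9.069,7).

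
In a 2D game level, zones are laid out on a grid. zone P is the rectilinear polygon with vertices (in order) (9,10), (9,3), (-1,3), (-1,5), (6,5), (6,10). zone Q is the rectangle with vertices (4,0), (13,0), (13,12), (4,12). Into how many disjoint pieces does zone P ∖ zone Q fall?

zone P ∖ zone Q is a single connected region.

1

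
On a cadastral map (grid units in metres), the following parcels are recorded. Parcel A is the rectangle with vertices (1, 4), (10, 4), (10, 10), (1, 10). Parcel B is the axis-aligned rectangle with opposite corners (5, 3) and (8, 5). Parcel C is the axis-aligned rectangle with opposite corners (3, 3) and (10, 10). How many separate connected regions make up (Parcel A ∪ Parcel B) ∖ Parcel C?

(Parcel A ∪ Parcel B) ∖ Parcel C is a single connected region.

1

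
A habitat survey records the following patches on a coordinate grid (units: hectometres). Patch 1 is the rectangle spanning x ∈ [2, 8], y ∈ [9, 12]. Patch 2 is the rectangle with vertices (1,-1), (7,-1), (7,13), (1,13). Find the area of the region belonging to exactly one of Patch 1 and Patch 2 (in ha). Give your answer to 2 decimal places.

72.00

|Patch 1∩Patch 2|: x∈[2,7], y∈[9,12] → 5·3 = 15.
|Patch 1 △ Patch 2| = |Patch 1| + |Patch 2| − 2·|Patch 1∩Patch 2| = 18 + 84 − 30 = 72.00.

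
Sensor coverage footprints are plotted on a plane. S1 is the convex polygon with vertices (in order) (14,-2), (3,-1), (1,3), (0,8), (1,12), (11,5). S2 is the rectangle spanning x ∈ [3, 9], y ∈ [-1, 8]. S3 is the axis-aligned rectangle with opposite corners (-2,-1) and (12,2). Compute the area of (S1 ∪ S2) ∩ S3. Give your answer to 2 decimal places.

29.25

The region (S1 ∪ S2) ∩ S3 is the polygon with vertices (1.5,2), (12,2), (12,-1), (3,-1).
By the shoelace formula its area is 29.25.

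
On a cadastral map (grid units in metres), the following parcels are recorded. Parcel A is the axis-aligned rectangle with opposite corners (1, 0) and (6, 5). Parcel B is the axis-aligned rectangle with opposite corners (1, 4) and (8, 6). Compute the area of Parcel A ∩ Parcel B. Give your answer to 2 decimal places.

5.00

|Parcel A∩Parcel B|: x∈[1,6], y∈[4,5] → 5·1 = 5.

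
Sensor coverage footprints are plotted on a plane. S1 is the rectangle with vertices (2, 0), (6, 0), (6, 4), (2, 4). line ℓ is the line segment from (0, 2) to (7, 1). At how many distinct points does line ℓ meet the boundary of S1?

The segment meets the boundary at (6,1.143), (2,1.714).

2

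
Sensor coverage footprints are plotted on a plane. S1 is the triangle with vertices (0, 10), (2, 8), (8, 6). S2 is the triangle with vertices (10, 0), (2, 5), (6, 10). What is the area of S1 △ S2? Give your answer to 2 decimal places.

|S1| = 4, |S2| = 30, |S1∩S2| = 1.2514.
|S1 △ S2| = |S1| + |S2| − 2·|S1∩S2| = 4 + 30 − 2.5029 = 31.50.

31.50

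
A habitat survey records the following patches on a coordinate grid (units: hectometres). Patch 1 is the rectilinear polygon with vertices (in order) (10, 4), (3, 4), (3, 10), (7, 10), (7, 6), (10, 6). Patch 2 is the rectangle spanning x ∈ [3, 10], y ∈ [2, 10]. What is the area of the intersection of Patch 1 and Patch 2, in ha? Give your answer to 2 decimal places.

30.00

The intersection is the polygon with vertices (3,4), (3,10), (7,10), (7,6), (10,6), (10,4).
By the shoelace formula its area is 30.00.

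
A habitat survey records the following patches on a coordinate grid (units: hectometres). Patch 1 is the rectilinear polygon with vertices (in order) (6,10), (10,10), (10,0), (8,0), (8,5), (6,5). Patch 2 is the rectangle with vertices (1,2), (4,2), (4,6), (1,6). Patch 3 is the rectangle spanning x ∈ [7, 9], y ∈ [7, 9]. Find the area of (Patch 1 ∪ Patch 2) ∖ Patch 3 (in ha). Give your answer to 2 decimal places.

38.00

|Patch 1 ∪ Patch 2| = 42.
|(Patch 1 ∪ Patch 2) ∩ Patch 3| = 4.
|(Patch 1 ∪ Patch 2) ∖ Patch 3| = 42 − 4 = 38.00.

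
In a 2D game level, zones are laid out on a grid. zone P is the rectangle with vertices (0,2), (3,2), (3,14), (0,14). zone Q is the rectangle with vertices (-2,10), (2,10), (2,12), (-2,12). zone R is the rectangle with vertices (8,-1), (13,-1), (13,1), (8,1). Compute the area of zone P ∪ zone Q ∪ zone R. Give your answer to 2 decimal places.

50.00

By inclusion–exclusion:
Individual areas: |zone P| = 36, |zone Q| = 8, |zone R| = 10.
|zone P∩zone Q|: x∈[0,2], y∈[10,12] → 2·2 = 4.
|zone P∩zone R| = 0 (no overlap).
|zone Q∩zone R| = 0 (no overlap).
|zone P∩zone Q∩zone R| = 0.
|zone P ∪ zone Q ∪ zone R| = 54 − 4 + 0 = 50.00.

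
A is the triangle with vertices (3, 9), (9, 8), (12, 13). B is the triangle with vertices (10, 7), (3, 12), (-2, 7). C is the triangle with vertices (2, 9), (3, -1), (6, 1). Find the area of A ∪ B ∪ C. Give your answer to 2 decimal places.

By inclusion–exclusion:
Individual areas: |A| = 16.5, |B| = 30, |C| = 16.
|A∩B| = 4.3338.
|A∩C| = 0.
|B∩C| = 0.8.
|A∩B∩C| = 0.
|A ∪ B ∪ C| = 62.5 − 5.1338 + 0 = 57.37.

57.37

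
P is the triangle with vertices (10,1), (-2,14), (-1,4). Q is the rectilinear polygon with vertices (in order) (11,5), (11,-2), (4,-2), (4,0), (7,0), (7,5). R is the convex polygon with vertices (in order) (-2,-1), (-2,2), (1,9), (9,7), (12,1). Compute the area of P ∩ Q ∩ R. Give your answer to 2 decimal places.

The intersection is the polygon with vertices (7,1.818), (7,4.25), (10,1).
By the shoelace formula its area is 3.65.

3.65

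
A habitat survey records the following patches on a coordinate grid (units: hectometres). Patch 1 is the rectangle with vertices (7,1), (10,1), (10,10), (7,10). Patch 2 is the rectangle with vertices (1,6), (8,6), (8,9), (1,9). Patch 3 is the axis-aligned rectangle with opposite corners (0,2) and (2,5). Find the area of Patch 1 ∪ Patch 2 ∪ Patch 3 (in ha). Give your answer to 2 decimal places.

51.00

By inclusion–exclusion:
Individual areas: |Patch 1| = 27, |Patch 2| = 21, |Patch 3| = 6.
|Patch 1∩Patch 2|: x∈[7,8], y∈[6,9] → 1·3 = 3.
|Patch 1∩Patch 3| = 0 (no overlap).
|Patch 2∩Patch 3| = 0 (no overlap).
|Patch 1∩Patch 2∩Patch 3| = 0.
|Patch 1 ∪ Patch 2 ∪ Patch 3| = 54 − 3 + 0 = 51.00.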